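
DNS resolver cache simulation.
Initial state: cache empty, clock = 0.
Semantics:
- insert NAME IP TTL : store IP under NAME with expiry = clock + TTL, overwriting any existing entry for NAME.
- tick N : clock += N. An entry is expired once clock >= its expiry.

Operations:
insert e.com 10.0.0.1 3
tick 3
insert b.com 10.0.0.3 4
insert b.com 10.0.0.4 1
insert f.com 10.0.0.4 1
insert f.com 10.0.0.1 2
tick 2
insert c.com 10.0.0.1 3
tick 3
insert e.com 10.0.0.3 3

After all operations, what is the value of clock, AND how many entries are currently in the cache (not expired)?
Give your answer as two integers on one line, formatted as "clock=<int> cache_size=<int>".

Answer: clock=8 cache_size=1

Derivation:
Op 1: insert e.com -> 10.0.0.1 (expiry=0+3=3). clock=0
Op 2: tick 3 -> clock=3. purged={e.com}
Op 3: insert b.com -> 10.0.0.3 (expiry=3+4=7). clock=3
Op 4: insert b.com -> 10.0.0.4 (expiry=3+1=4). clock=3
Op 5: insert f.com -> 10.0.0.4 (expiry=3+1=4). clock=3
Op 6: insert f.com -> 10.0.0.1 (expiry=3+2=5). clock=3
Op 7: tick 2 -> clock=5. purged={b.com,f.com}
Op 8: insert c.com -> 10.0.0.1 (expiry=5+3=8). clock=5
Op 9: tick 3 -> clock=8. purged={c.com}
Op 10: insert e.com -> 10.0.0.3 (expiry=8+3=11). clock=8
Final clock = 8
Final cache (unexpired): {e.com} -> size=1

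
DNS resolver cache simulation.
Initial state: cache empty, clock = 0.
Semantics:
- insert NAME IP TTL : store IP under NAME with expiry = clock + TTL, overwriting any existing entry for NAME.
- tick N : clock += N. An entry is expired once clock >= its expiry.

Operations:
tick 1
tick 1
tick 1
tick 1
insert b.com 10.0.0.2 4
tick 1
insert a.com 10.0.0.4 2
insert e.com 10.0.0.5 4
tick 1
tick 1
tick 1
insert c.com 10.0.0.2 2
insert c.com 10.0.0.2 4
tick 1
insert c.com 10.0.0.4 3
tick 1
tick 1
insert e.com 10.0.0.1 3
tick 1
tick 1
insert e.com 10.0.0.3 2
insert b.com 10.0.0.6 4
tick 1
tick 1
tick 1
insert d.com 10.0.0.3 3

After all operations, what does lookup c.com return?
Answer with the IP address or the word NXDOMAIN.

Answer: NXDOMAIN

Derivation:
Op 1: tick 1 -> clock=1.
Op 2: tick 1 -> clock=2.
Op 3: tick 1 -> clock=3.
Op 4: tick 1 -> clock=4.
Op 5: insert b.com -> 10.0.0.2 (expiry=4+4=8). clock=4
Op 6: tick 1 -> clock=5.
Op 7: insert a.com -> 10.0.0.4 (expiry=5+2=7). clock=5
Op 8: insert e.com -> 10.0.0.5 (expiry=5+4=9). clock=5
Op 9: tick 1 -> clock=6.
Op 10: tick 1 -> clock=7. purged={a.com}
Op 11: tick 1 -> clock=8. purged={b.com}
Op 12: insert c.com -> 10.0.0.2 (expiry=8+2=10). clock=8
Op 13: insert c.com -> 10.0.0.2 (expiry=8+4=12). clock=8
Op 14: tick 1 -> clock=9. purged={e.com}
Op 15: insert c.com -> 10.0.0.4 (expiry=9+3=12). clock=9
Op 16: tick 1 -> clock=10.
Op 17: tick 1 -> clock=11.
Op 18: insert e.com -> 10.0.0.1 (expiry=11+3=14). clock=11
Op 19: tick 1 -> clock=12. purged={c.com}
Op 20: tick 1 -> clock=13.
Op 21: insert e.com -> 10.0.0.3 (expiry=13+2=15). clock=13
Op 22: insert b.com -> 10.0.0.6 (expiry=13+4=17). clock=13
Op 23: tick 1 -> clock=14.
Op 24: tick 1 -> clock=15. purged={e.com}
Op 25: tick 1 -> clock=16.
Op 26: insert d.com -> 10.0.0.3 (expiry=16+3=19). clock=16
lookup c.com: not in cache (expired or never inserted)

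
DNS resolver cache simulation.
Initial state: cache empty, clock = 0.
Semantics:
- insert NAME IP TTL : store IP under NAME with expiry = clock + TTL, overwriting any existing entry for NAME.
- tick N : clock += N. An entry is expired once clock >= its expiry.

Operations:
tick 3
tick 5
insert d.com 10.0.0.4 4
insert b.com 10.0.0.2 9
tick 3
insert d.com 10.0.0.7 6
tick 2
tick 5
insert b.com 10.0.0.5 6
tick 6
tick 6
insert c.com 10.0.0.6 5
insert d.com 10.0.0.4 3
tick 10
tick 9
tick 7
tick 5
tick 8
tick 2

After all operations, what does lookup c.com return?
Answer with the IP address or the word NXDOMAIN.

Answer: NXDOMAIN

Derivation:
Op 1: tick 3 -> clock=3.
Op 2: tick 5 -> clock=8.
Op 3: insert d.com -> 10.0.0.4 (expiry=8+4=12). clock=8
Op 4: insert b.com -> 10.0.0.2 (expiry=8+9=17). clock=8
Op 5: tick 3 -> clock=11.
Op 6: insert d.com -> 10.0.0.7 (expiry=11+6=17). clock=11
Op 7: tick 2 -> clock=13.
Op 8: tick 5 -> clock=18. purged={b.com,d.com}
Op 9: insert b.com -> 10.0.0.5 (expiry=18+6=24). clock=18
Op 10: tick 6 -> clock=24. purged={b.com}
Op 11: tick 6 -> clock=30.
Op 12: insert c.com -> 10.0.0.6 (expiry=30+5=35). clock=30
Op 13: insert d.com -> 10.0.0.4 (expiry=30+3=33). clock=30
Op 14: tick 10 -> clock=40. purged={c.com,d.com}
Op 15: tick 9 -> clock=49.
Op 16: tick 7 -> clock=56.
Op 17: tick 5 -> clock=61.
Op 18: tick 8 -> clock=69.
Op 19: tick 2 -> clock=71.
lookup c.com: not in cache (expired or never inserted)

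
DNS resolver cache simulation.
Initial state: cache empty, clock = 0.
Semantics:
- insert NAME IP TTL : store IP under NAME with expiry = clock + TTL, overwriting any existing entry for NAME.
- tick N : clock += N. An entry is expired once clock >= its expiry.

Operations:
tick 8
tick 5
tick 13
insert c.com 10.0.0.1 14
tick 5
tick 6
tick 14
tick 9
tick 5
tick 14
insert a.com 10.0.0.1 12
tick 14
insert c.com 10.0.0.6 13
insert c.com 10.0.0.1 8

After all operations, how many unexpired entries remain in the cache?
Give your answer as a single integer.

Answer: 1

Derivation:
Op 1: tick 8 -> clock=8.
Op 2: tick 5 -> clock=13.
Op 3: tick 13 -> clock=26.
Op 4: insert c.com -> 10.0.0.1 (expiry=26+14=40). clock=26
Op 5: tick 5 -> clock=31.
Op 6: tick 6 -> clock=37.
Op 7: tick 14 -> clock=51. purged={c.com}
Op 8: tick 9 -> clock=60.
Op 9: tick 5 -> clock=65.
Op 10: tick 14 -> clock=79.
Op 11: insert a.com -> 10.0.0.1 (expiry=79+12=91). clock=79
Op 12: tick 14 -> clock=93. purged={a.com}
Op 13: insert c.com -> 10.0.0.6 (expiry=93+13=106). clock=93
Op 14: insert c.com -> 10.0.0.1 (expiry=93+8=101). clock=93
Final cache (unexpired): {c.com} -> size=1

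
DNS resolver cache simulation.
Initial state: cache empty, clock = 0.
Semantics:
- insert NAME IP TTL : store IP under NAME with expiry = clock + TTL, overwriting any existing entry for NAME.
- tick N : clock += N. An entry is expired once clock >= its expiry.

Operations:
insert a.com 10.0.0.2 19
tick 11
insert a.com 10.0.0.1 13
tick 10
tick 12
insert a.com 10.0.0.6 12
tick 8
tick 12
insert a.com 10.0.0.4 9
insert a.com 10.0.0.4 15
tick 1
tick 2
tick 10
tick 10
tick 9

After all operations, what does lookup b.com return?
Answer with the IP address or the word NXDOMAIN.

Op 1: insert a.com -> 10.0.0.2 (expiry=0+19=19). clock=0
Op 2: tick 11 -> clock=11.
Op 3: insert a.com -> 10.0.0.1 (expiry=11+13=24). clock=11
Op 4: tick 10 -> clock=21.
Op 5: tick 12 -> clock=33. purged={a.com}
Op 6: insert a.com -> 10.0.0.6 (expiry=33+12=45). clock=33
Op 7: tick 8 -> clock=41.
Op 8: tick 12 -> clock=53. purged={a.com}
Op 9: insert a.com -> 10.0.0.4 (expiry=53+9=62). clock=53
Op 10: insert a.com -> 10.0.0.4 (expiry=53+15=68). clock=53
Op 11: tick 1 -> clock=54.
Op 12: tick 2 -> clock=56.
Op 13: tick 10 -> clock=66.
Op 14: tick 10 -> clock=76. purged={a.com}
Op 15: tick 9 -> clock=85.
lookup b.com: not in cache (expired or never inserted)

Answer: NXDOMAIN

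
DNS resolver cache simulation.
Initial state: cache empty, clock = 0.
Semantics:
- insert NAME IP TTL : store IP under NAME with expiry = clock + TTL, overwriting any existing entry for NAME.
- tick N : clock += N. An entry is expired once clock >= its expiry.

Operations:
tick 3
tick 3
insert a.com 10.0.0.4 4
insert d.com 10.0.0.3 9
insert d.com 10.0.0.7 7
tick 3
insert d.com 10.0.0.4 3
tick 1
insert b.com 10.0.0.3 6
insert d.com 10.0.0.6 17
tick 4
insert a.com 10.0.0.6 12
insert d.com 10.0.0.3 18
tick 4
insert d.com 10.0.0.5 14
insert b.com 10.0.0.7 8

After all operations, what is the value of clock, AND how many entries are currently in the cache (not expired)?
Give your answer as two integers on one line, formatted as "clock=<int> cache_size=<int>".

Answer: clock=18 cache_size=3

Derivation:
Op 1: tick 3 -> clock=3.
Op 2: tick 3 -> clock=6.
Op 3: insert a.com -> 10.0.0.4 (expiry=6+4=10). clock=6
Op 4: insert d.com -> 10.0.0.3 (expiry=6+9=15). clock=6
Op 5: insert d.com -> 10.0.0.7 (expiry=6+7=13). clock=6
Op 6: tick 3 -> clock=9.
Op 7: insert d.com -> 10.0.0.4 (expiry=9+3=12). clock=9
Op 8: tick 1 -> clock=10. purged={a.com}
Op 9: insert b.com -> 10.0.0.3 (expiry=10+6=16). clock=10
Op 10: insert d.com -> 10.0.0.6 (expiry=10+17=27). clock=10
Op 11: tick 4 -> clock=14.
Op 12: insert a.com -> 10.0.0.6 (expiry=14+12=26). clock=14
Op 13: insert d.com -> 10.0.0.3 (expiry=14+18=32). clock=14
Op 14: tick 4 -> clock=18. purged={b.com}
Op 15: insert d.com -> 10.0.0.5 (expiry=18+14=32). clock=18
Op 16: insert b.com -> 10.0.0.7 (expiry=18+8=26). clock=18
Final clock = 18
Final cache (unexpired): {a.com,b.com,d.com} -> size=3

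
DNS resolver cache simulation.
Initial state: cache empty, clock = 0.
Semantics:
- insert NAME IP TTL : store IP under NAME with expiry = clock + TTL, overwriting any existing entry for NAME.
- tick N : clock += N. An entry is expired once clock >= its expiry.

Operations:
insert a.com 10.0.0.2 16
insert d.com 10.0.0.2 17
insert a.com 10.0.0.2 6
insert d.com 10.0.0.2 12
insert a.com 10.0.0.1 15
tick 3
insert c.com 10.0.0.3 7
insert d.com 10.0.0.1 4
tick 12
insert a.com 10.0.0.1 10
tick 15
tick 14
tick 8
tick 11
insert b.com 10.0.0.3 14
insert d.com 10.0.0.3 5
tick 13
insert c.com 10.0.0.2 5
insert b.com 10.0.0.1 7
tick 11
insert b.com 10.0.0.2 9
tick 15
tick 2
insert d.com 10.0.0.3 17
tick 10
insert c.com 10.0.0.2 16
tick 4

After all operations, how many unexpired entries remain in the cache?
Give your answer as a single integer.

Answer: 2

Derivation:
Op 1: insert a.com -> 10.0.0.2 (expiry=0+16=16). clock=0
Op 2: insert d.com -> 10.0.0.2 (expiry=0+17=17). clock=0
Op 3: insert a.com -> 10.0.0.2 (expiry=0+6=6). clock=0
Op 4: insert d.com -> 10.0.0.2 (expiry=0+12=12). clock=0
Op 5: insert a.com -> 10.0.0.1 (expiry=0+15=15). clock=0
Op 6: tick 3 -> clock=3.
Op 7: insert c.com -> 10.0.0.3 (expiry=3+7=10). clock=3
Op 8: insert d.com -> 10.0.0.1 (expiry=3+4=7). clock=3
Op 9: tick 12 -> clock=15. purged={a.com,c.com,d.com}
Op 10: insert a.com -> 10.0.0.1 (expiry=15+10=25). clock=15
Op 11: tick 15 -> clock=30. purged={a.com}
Op 12: tick 14 -> clock=44.
Op 13: tick 8 -> clock=52.
Op 14: tick 11 -> clock=63.
Op 15: insert b.com -> 10.0.0.3 (expiry=63+14=77). clock=63
Op 16: insert d.com -> 10.0.0.3 (expiry=63+5=68). clock=63
Op 17: tick 13 -> clock=76. purged={d.com}
Op 18: insert c.com -> 10.0.0.2 (expiry=76+5=81). clock=76
Op 19: insert b.com -> 10.0.0.1 (expiry=76+7=83). clock=76
Op 20: tick 11 -> clock=87. purged={b.com,c.com}
Op 21: insert b.com -> 10.0.0.2 (expiry=87+9=96). clock=87
Op 22: tick 15 -> clock=102. purged={b.com}
Op 23: tick 2 -> clock=104.
Op 24: insert d.com -> 10.0.0.3 (expiry=104+17=121). clock=104
Op 25: tick 10 -> clock=114.
Op 26: insert c.com -> 10.0.0.2 (expiry=114+16=130). clock=114
Op 27: tick 4 -> clock=118.
Final cache (unexpired): {c.com,d.com} -> size=2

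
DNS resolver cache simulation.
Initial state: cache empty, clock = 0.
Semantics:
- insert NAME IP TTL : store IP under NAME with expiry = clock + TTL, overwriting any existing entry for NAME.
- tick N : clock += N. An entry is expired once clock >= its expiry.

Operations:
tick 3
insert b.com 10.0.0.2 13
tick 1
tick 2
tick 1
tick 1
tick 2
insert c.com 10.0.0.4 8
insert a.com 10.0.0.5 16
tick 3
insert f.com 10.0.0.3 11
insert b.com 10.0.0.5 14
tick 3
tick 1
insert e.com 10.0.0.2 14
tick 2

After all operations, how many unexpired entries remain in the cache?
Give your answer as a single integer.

Op 1: tick 3 -> clock=3.
Op 2: insert b.com -> 10.0.0.2 (expiry=3+13=16). clock=3
Op 3: tick 1 -> clock=4.
Op 4: tick 2 -> clock=6.
Op 5: tick 1 -> clock=7.
Op 6: tick 1 -> clock=8.
Op 7: tick 2 -> clock=10.
Op 8: insert c.com -> 10.0.0.4 (expiry=10+8=18). clock=10
Op 9: insert a.com -> 10.0.0.5 (expiry=10+16=26). clock=10
Op 10: tick 3 -> clock=13.
Op 11: insert f.com -> 10.0.0.3 (expiry=13+11=24). clock=13
Op 12: insert b.com -> 10.0.0.5 (expiry=13+14=27). clock=13
Op 13: tick 3 -> clock=16.
Op 14: tick 1 -> clock=17.
Op 15: insert e.com -> 10.0.0.2 (expiry=17+14=31). clock=17
Op 16: tick 2 -> clock=19. purged={c.com}
Final cache (unexpired): {a.com,b.com,e.com,f.com} -> size=4

Answer: 4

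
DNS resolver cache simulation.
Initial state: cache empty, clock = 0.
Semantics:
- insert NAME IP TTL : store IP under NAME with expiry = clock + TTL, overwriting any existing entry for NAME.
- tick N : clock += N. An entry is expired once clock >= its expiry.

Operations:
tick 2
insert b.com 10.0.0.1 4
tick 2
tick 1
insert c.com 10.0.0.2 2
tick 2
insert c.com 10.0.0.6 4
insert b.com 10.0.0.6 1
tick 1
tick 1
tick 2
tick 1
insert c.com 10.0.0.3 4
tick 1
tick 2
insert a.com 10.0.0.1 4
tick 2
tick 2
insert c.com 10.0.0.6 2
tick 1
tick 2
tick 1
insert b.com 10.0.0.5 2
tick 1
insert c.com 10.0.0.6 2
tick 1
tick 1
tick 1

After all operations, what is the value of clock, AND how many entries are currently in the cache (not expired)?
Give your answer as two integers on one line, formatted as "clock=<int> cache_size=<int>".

Answer: clock=27 cache_size=0

Derivation:
Op 1: tick 2 -> clock=2.
Op 2: insert b.com -> 10.0.0.1 (expiry=2+4=6). clock=2
Op 3: tick 2 -> clock=4.
Op 4: tick 1 -> clock=5.
Op 5: insert c.com -> 10.0.0.2 (expiry=5+2=7). clock=5
Op 6: tick 2 -> clock=7. purged={b.com,c.com}
Op 7: insert c.com -> 10.0.0.6 (expiry=7+4=11). clock=7
Op 8: insert b.com -> 10.0.0.6 (expiry=7+1=8). clock=7
Op 9: tick 1 -> clock=8. purged={b.com}
Op 10: tick 1 -> clock=9.
Op 11: tick 2 -> clock=11. purged={c.com}
Op 12: tick 1 -> clock=12.
Op 13: insert c.com -> 10.0.0.3 (expiry=12+4=16). clock=12
Op 14: tick 1 -> clock=13.
Op 15: tick 2 -> clock=15.
Op 16: insert a.com -> 10.0.0.1 (expiry=15+4=19). clock=15
Op 17: tick 2 -> clock=17. purged={c.com}
Op 18: tick 2 -> clock=19. purged={a.com}
Op 19: insert c.com -> 10.0.0.6 (expiry=19+2=21). clock=19
Op 20: tick 1 -> clock=20.
Op 21: tick 2 -> clock=22. purged={c.com}
Op 22: tick 1 -> clock=23.
Op 23: insert b.com -> 10.0.0.5 (expiry=23+2=25). clock=23
Op 24: tick 1 -> clock=24.
Op 25: insert c.com -> 10.0.0.6 (expiry=24+2=26). clock=24
Op 26: tick 1 -> clock=25. purged={b.com}
Op 27: tick 1 -> clock=26. purged={c.com}
Op 28: tick 1 -> clock=27.
Final clock = 27
Final cache (unexpired): {} -> size=0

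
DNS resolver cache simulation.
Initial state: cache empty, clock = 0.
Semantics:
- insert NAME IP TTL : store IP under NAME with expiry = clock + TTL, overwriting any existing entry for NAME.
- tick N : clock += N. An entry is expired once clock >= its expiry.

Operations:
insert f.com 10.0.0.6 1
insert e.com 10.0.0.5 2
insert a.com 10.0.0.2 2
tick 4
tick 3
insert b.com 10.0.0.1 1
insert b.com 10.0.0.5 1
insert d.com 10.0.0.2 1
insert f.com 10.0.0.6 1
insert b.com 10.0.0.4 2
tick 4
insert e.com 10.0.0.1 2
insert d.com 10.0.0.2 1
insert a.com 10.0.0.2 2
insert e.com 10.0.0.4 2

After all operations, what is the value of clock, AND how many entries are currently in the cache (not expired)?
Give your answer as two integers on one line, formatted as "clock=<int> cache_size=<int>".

Answer: clock=11 cache_size=3

Derivation:
Op 1: insert f.com -> 10.0.0.6 (expiry=0+1=1). clock=0
Op 2: insert e.com -> 10.0.0.5 (expiry=0+2=2). clock=0
Op 3: insert a.com -> 10.0.0.2 (expiry=0+2=2). clock=0
Op 4: tick 4 -> clock=4. purged={a.com,e.com,f.com}
Op 5: tick 3 -> clock=7.
Op 6: insert b.com -> 10.0.0.1 (expiry=7+1=8). clock=7
Op 7: insert b.com -> 10.0.0.5 (expiry=7+1=8). clock=7
Op 8: insert d.com -> 10.0.0.2 (expiry=7+1=8). clock=7
Op 9: insert f.com -> 10.0.0.6 (expiry=7+1=8). clock=7
Op 10: insert b.com -> 10.0.0.4 (expiry=7+2=9). clock=7
Op 11: tick 4 -> clock=11. purged={b.com,d.com,f.com}
Op 12: insert e.com -> 10.0.0.1 (expiry=11+2=13). clock=11
Op 13: insert d.com -> 10.0.0.2 (expiry=11+1=12). clock=11
Op 14: insert a.com -> 10.0.0.2 (expiry=11+2=13). clock=11
Op 15: insert e.com -> 10.0.0.4 (expiry=11+2=13). clock=11
Final clock = 11
Final cache (unexpired): {a.com,d.com,e.com} -> size=3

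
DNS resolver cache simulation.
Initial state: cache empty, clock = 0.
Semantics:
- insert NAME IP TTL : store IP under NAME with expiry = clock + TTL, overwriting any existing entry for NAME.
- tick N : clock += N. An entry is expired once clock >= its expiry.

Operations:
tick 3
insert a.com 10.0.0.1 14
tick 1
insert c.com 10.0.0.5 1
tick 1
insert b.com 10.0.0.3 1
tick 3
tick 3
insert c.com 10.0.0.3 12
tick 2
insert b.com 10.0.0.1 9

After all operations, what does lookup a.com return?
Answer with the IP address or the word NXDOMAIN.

Op 1: tick 3 -> clock=3.
Op 2: insert a.com -> 10.0.0.1 (expiry=3+14=17). clock=3
Op 3: tick 1 -> clock=4.
Op 4: insert c.com -> 10.0.0.5 (expiry=4+1=5). clock=4
Op 5: tick 1 -> clock=5. purged={c.com}
Op 6: insert b.com -> 10.0.0.3 (expiry=5+1=6). clock=5
Op 7: tick 3 -> clock=8. purged={b.com}
Op 8: tick 3 -> clock=11.
Op 9: insert c.com -> 10.0.0.3 (expiry=11+12=23). clock=11
Op 10: tick 2 -> clock=13.
Op 11: insert b.com -> 10.0.0.1 (expiry=13+9=22). clock=13
lookup a.com: present, ip=10.0.0.1 expiry=17 > clock=13

Answer: 10.0.0.1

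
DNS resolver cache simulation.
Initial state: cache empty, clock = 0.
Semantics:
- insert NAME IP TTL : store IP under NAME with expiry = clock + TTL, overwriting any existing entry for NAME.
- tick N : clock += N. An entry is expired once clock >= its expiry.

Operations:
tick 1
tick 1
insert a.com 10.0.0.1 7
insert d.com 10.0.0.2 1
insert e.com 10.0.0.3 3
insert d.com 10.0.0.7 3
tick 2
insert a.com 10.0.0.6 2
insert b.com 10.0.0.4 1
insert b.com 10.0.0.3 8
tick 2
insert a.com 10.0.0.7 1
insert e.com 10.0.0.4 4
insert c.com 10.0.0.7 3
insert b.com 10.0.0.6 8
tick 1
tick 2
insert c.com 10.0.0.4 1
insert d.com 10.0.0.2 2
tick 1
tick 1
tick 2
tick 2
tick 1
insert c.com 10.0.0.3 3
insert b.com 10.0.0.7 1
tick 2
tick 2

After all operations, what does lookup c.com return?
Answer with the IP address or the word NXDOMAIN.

Op 1: tick 1 -> clock=1.
Op 2: tick 1 -> clock=2.
Op 3: insert a.com -> 10.0.0.1 (expiry=2+7=9). clock=2
Op 4: insert d.com -> 10.0.0.2 (expiry=2+1=3). clock=2
Op 5: insert e.com -> 10.0.0.3 (expiry=2+3=5). clock=2
Op 6: insert d.com -> 10.0.0.7 (expiry=2+3=5). clock=2
Op 7: tick 2 -> clock=4.
Op 8: insert a.com -> 10.0.0.6 (expiry=4+2=6). clock=4
Op 9: insert b.com -> 10.0.0.4 (expiry=4+1=5). clock=4
Op 10: insert b.com -> 10.0.0.3 (expiry=4+8=12). clock=4
Op 11: tick 2 -> clock=6. purged={a.com,d.com,e.com}
Op 12: insert a.com -> 10.0.0.7 (expiry=6+1=7). clock=6
Op 13: insert e.com -> 10.0.0.4 (expiry=6+4=10). clock=6
Op 14: insert c.com -> 10.0.0.7 (expiry=6+3=9). clock=6
Op 15: insert b.com -> 10.0.0.6 (expiry=6+8=14). clock=6
Op 16: tick 1 -> clock=7. purged={a.com}
Op 17: tick 2 -> clock=9. purged={c.com}
Op 18: insert c.com -> 10.0.0.4 (expiry=9+1=10). clock=9
Op 19: insert d.com -> 10.0.0.2 (expiry=9+2=11). clock=9
Op 20: tick 1 -> clock=10. purged={c.com,e.com}
Op 21: tick 1 -> clock=11. purged={d.com}
Op 22: tick 2 -> clock=13.
Op 23: tick 2 -> clock=15. purged={b.com}
Op 24: tick 1 -> clock=16.
Op 25: insert c.com -> 10.0.0.3 (expiry=16+3=19). clock=16
Op 26: insert b.com -> 10.0.0.7 (expiry=16+1=17). clock=16
Op 27: tick 2 -> clock=18. purged={b.com}
Op 28: tick 2 -> clock=20. purged={c.com}
lookup c.com: not in cache (expired or never inserted)

Answer: NXDOMAIN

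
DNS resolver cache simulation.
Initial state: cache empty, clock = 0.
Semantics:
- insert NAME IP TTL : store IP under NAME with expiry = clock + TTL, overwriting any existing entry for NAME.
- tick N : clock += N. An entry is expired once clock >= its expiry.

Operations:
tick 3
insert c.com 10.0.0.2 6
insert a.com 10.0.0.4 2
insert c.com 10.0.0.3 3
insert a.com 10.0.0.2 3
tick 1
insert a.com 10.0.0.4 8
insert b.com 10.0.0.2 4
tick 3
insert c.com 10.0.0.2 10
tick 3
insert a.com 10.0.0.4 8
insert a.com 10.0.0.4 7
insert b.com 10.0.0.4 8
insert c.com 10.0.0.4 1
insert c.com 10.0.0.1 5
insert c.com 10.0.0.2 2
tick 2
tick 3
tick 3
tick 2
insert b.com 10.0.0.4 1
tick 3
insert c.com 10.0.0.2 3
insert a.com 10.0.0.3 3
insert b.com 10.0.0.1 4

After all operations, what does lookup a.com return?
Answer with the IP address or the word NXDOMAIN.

Op 1: tick 3 -> clock=3.
Op 2: insert c.com -> 10.0.0.2 (expiry=3+6=9). clock=3
Op 3: insert a.com -> 10.0.0.4 (expiry=3+2=5). clock=3
Op 4: insert c.com -> 10.0.0.3 (expiry=3+3=6). clock=3
Op 5: insert a.com -> 10.0.0.2 (expiry=3+3=6). clock=3
Op 6: tick 1 -> clock=4.
Op 7: insert a.com -> 10.0.0.4 (expiry=4+8=12). clock=4
Op 8: insert b.com -> 10.0.0.2 (expiry=4+4=8). clock=4
Op 9: tick 3 -> clock=7. purged={c.com}
Op 10: insert c.com -> 10.0.0.2 (expiry=7+10=17). clock=7
Op 11: tick 3 -> clock=10. purged={b.com}
Op 12: insert a.com -> 10.0.0.4 (expiry=10+8=18). clock=10
Op 13: insert a.com -> 10.0.0.4 (expiry=10+7=17). clock=10
Op 14: insert b.com -> 10.0.0.4 (expiry=10+8=18). clock=10
Op 15: insert c.com -> 10.0.0.4 (expiry=10+1=11). clock=10
Op 16: insert c.com -> 10.0.0.1 (expiry=10+5=15). clock=10
Op 17: insert c.com -> 10.0.0.2 (expiry=10+2=12). clock=10
Op 18: tick 2 -> clock=12. purged={c.com}
Op 19: tick 3 -> clock=15.
Op 20: tick 3 -> clock=18. purged={a.com,b.com}
Op 21: tick 2 -> clock=20.
Op 22: insert b.com -> 10.0.0.4 (expiry=20+1=21). clock=20
Op 23: tick 3 -> clock=23. purged={b.com}
Op 24: insert c.com -> 10.0.0.2 (expiry=23+3=26). clock=23
Op 25: insert a.com -> 10.0.0.3 (expiry=23+3=26). clock=23
Op 26: insert b.com -> 10.0.0.1 (expiry=23+4=27). clock=23
lookup a.com: present, ip=10.0.0.3 expiry=26 > clock=23

Answer: 10.0.0.3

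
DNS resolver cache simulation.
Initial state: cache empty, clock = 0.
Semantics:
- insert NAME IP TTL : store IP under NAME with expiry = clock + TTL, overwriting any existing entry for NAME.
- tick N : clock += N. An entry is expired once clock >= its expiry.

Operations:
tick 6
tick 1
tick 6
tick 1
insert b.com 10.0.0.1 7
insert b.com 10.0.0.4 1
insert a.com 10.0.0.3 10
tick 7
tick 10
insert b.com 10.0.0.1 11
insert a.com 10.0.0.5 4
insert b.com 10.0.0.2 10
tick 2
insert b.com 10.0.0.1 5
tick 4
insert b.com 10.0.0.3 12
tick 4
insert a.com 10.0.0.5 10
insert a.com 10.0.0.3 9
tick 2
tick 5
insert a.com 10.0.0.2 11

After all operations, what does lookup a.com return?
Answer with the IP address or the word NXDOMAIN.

Op 1: tick 6 -> clock=6.
Op 2: tick 1 -> clock=7.
Op 3: tick 6 -> clock=13.
Op 4: tick 1 -> clock=14.
Op 5: insert b.com -> 10.0.0.1 (expiry=14+7=21). clock=14
Op 6: insert b.com -> 10.0.0.4 (expiry=14+1=15). clock=14
Op 7: insert a.com -> 10.0.0.3 (expiry=14+10=24). clock=14
Op 8: tick 7 -> clock=21. purged={b.com}
Op 9: tick 10 -> clock=31. purged={a.com}
Op 10: insert b.com -> 10.0.0.1 (expiry=31+11=42). clock=31
Op 11: insert a.com -> 10.0.0.5 (expiry=31+4=35). clock=31
Op 12: insert b.com -> 10.0.0.2 (expiry=31+10=41). clock=31
Op 13: tick 2 -> clock=33.
Op 14: insert b.com -> 10.0.0.1 (expiry=33+5=38). clock=33
Op 15: tick 4 -> clock=37. purged={a.com}
Op 16: insert b.com -> 10.0.0.3 (expiry=37+12=49). clock=37
Op 17: tick 4 -> clock=41.
Op 18: insert a.com -> 10.0.0.5 (expiry=41+10=51). clock=41
Op 19: insert a.com -> 10.0.0.3 (expiry=41+9=50). clock=41
Op 20: tick 2 -> clock=43.
Op 21: tick 5 -> clock=48.
Op 22: insert a.com -> 10.0.0.2 (expiry=48+11=59). clock=48
lookup a.com: present, ip=10.0.0.2 expiry=59 > clock=48

Answer: 10.0.0.2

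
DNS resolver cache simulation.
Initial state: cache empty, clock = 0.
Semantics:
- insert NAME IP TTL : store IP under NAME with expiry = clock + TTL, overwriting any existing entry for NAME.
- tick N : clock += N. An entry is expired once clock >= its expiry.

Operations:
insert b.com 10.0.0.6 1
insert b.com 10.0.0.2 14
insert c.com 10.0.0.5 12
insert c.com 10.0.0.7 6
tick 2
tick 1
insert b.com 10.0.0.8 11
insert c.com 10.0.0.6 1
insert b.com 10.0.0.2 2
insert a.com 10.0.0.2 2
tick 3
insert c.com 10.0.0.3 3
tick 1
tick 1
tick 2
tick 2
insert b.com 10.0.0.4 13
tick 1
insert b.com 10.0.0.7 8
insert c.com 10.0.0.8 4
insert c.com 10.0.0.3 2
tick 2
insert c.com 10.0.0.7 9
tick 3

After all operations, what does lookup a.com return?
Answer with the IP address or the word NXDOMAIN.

Answer: NXDOMAIN

Derivation:
Op 1: insert b.com -> 10.0.0.6 (expiry=0+1=1). clock=0
Op 2: insert b.com -> 10.0.0.2 (expiry=0+14=14). clock=0
Op 3: insert c.com -> 10.0.0.5 (expiry=0+12=12). clock=0
Op 4: insert c.com -> 10.0.0.7 (expiry=0+6=6). clock=0
Op 5: tick 2 -> clock=2.
Op 6: tick 1 -> clock=3.
Op 7: insert b.com -> 10.0.0.8 (expiry=3+11=14). clock=3
Op 8: insert c.com -> 10.0.0.6 (expiry=3+1=4). clock=3
Op 9: insert b.com -> 10.0.0.2 (expiry=3+2=5). clock=3
Op 10: insert a.com -> 10.0.0.2 (expiry=3+2=5). clock=3
Op 11: tick 3 -> clock=6. purged={a.com,b.com,c.com}
Op 12: insert c.com -> 10.0.0.3 (expiry=6+3=9). clock=6
Op 13: tick 1 -> clock=7.
Op 14: tick 1 -> clock=8.
Op 15: tick 2 -> clock=10. purged={c.com}
Op 16: tick 2 -> clock=12.
Op 17: insert b.com -> 10.0.0.4 (expiry=12+13=25). clock=12
Op 18: tick 1 -> clock=13.
Op 19: insert b.com -> 10.0.0.7 (expiry=13+8=21). clock=13
Op 20: insert c.com -> 10.0.0.8 (expiry=13+4=17). clock=13
Op 21: insert c.com -> 10.0.0.3 (expiry=13+2=15). clock=13
Op 22: tick 2 -> clock=15. purged={c.com}
Op 23: insert c.com -> 10.0.0.7 (expiry=15+9=24). clock=15
Op 24: tick 3 -> clock=18.
lookup a.com: not in cache (expired or never inserted)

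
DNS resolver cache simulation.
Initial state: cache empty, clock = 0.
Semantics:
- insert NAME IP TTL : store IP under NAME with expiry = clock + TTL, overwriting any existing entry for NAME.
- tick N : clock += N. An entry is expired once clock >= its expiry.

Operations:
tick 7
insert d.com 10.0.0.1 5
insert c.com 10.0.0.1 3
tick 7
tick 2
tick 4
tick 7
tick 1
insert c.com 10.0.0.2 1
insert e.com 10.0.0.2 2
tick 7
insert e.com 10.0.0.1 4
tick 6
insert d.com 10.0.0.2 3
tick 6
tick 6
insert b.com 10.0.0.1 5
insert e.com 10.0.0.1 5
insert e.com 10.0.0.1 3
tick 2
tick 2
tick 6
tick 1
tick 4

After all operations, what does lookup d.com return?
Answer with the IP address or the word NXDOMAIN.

Op 1: tick 7 -> clock=7.
Op 2: insert d.com -> 10.0.0.1 (expiry=7+5=12). clock=7
Op 3: insert c.com -> 10.0.0.1 (expiry=7+3=10). clock=7
Op 4: tick 7 -> clock=14. purged={c.com,d.com}
Op 5: tick 2 -> clock=16.
Op 6: tick 4 -> clock=20.
Op 7: tick 7 -> clock=27.
Op 8: tick 1 -> clock=28.
Op 9: insert c.com -> 10.0.0.2 (expiry=28+1=29). clock=28
Op 10: insert e.com -> 10.0.0.2 (expiry=28+2=30). clock=28
Op 11: tick 7 -> clock=35. purged={c.com,e.com}
Op 12: insert e.com -> 10.0.0.1 (expiry=35+4=39). clock=35
Op 13: tick 6 -> clock=41. purged={e.com}
Op 14: insert d.com -> 10.0.0.2 (expiry=41+3=44). clock=41
Op 15: tick 6 -> clock=47. purged={d.com}
Op 16: tick 6 -> clock=53.
Op 17: insert b.com -> 10.0.0.1 (expiry=53+5=58). clock=53
Op 18: insert e.com -> 10.0.0.1 (expiry=53+5=58). clock=53
Op 19: insert e.com -> 10.0.0.1 (expiry=53+3=56). clock=53
Op 20: tick 2 -> clock=55.
Op 21: tick 2 -> clock=57. purged={e.com}
Op 22: tick 6 -> clock=63. purged={b.com}
Op 23: tick 1 -> clock=64.
Op 24: tick 4 -> clock=68.
lookup d.com: not in cache (expired or never inserted)

Answer: NXDOMAIN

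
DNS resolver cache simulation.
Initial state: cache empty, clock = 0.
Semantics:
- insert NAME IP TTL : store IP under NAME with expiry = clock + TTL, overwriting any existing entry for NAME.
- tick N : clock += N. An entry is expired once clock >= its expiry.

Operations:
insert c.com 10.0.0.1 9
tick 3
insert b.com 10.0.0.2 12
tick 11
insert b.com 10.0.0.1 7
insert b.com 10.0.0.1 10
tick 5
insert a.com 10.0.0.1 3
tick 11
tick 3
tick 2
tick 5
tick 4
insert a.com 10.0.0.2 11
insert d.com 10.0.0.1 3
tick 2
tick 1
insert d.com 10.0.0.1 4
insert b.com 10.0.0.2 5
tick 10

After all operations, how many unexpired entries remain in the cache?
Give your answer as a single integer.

Answer: 0

Derivation:
Op 1: insert c.com -> 10.0.0.1 (expiry=0+9=9). clock=0
Op 2: tick 3 -> clock=3.
Op 3: insert b.com -> 10.0.0.2 (expiry=3+12=15). clock=3
Op 4: tick 11 -> clock=14. purged={c.com}
Op 5: insert b.com -> 10.0.0.1 (expiry=14+7=21). clock=14
Op 6: insert b.com -> 10.0.0.1 (expiry=14+10=24). clock=14
Op 7: tick 5 -> clock=19.
Op 8: insert a.com -> 10.0.0.1 (expiry=19+3=22). clock=19
Op 9: tick 11 -> clock=30. purged={a.com,b.com}
Op 10: tick 3 -> clock=33.
Op 11: tick 2 -> clock=35.
Op 12: tick 5 -> clock=40.
Op 13: tick 4 -> clock=44.
Op 14: insert a.com -> 10.0.0.2 (expiry=44+11=55). clock=44
Op 15: insert d.com -> 10.0.0.1 (expiry=44+3=47). clock=44
Op 16: tick 2 -> clock=46.
Op 17: tick 1 -> clock=47. purged={d.com}
Op 18: insert d.com -> 10.0.0.1 (expiry=47+4=51). clock=47
Op 19: insert b.com -> 10.0.0.2 (expiry=47+5=52). clock=47
Op 20: tick 10 -> clock=57. purged={a.com,b.com,d.com}
Final cache (unexpired): {} -> size=0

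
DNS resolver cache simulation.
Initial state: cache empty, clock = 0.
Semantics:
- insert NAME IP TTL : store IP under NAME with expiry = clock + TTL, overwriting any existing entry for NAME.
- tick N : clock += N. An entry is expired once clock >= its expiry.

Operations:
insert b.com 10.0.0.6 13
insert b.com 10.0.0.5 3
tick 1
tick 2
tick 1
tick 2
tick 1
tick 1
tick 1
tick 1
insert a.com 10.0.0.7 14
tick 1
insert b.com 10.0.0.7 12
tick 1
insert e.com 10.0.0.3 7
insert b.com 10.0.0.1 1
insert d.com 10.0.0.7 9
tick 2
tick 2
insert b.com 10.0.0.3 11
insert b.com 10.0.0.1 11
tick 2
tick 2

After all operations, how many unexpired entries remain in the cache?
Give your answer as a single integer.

Op 1: insert b.com -> 10.0.0.6 (expiry=0+13=13). clock=0
Op 2: insert b.com -> 10.0.0.5 (expiry=0+3=3). clock=0
Op 3: tick 1 -> clock=1.
Op 4: tick 2 -> clock=3. purged={b.com}
Op 5: tick 1 -> clock=4.
Op 6: tick 2 -> clock=6.
Op 7: tick 1 -> clock=7.
Op 8: tick 1 -> clock=8.
Op 9: tick 1 -> clock=9.
Op 10: tick 1 -> clock=10.
Op 11: insert a.com -> 10.0.0.7 (expiry=10+14=24). clock=10
Op 12: tick 1 -> clock=11.
Op 13: insert b.com -> 10.0.0.7 (expiry=11+12=23). clock=11
Op 14: tick 1 -> clock=12.
Op 15: insert e.com -> 10.0.0.3 (expiry=12+7=19). clock=12
Op 16: insert b.com -> 10.0.0.1 (expiry=12+1=13). clock=12
Op 17: insert d.com -> 10.0.0.7 (expiry=12+9=21). clock=12
Op 18: tick 2 -> clock=14. purged={b.com}
Op 19: tick 2 -> clock=16.
Op 20: insert b.com -> 10.0.0.3 (expiry=16+11=27). clock=16
Op 21: insert b.com -> 10.0.0.1 (expiry=16+11=27). clock=16
Op 22: tick 2 -> clock=18.
Op 23: tick 2 -> clock=20. purged={e.com}
Final cache (unexpired): {a.com,b.com,d.com} -> size=3

Answer: 3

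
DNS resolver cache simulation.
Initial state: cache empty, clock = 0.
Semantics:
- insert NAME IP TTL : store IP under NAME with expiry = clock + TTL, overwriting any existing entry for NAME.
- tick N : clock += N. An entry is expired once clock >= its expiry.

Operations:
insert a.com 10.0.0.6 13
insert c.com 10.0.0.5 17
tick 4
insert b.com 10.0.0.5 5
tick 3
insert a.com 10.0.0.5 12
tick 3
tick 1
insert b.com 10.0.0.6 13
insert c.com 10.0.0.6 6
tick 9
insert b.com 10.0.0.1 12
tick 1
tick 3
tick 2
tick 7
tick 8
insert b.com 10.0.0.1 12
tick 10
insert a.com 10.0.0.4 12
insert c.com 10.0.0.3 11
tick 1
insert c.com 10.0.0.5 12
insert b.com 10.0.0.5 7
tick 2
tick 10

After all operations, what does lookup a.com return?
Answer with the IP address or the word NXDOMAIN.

Op 1: insert a.com -> 10.0.0.6 (expiry=0+13=13). clock=0
Op 2: insert c.com -> 10.0.0.5 (expiry=0+17=17). clock=0
Op 3: tick 4 -> clock=4.
Op 4: insert b.com -> 10.0.0.5 (expiry=4+5=9). clock=4
Op 5: tick 3 -> clock=7.
Op 6: insert a.com -> 10.0.0.5 (expiry=7+12=19). clock=7
Op 7: tick 3 -> clock=10. purged={b.com}
Op 8: tick 1 -> clock=11.
Op 9: insert b.com -> 10.0.0.6 (expiry=11+13=24). clock=11
Op 10: insert c.com -> 10.0.0.6 (expiry=11+6=17). clock=11
Op 11: tick 9 -> clock=20. purged={a.com,c.com}
Op 12: insert b.com -> 10.0.0.1 (expiry=20+12=32). clock=20
Op 13: tick 1 -> clock=21.
Op 14: tick 3 -> clock=24.
Op 15: tick 2 -> clock=26.
Op 16: tick 7 -> clock=33. purged={b.com}
Op 17: tick 8 -> clock=41.
Op 18: insert b.com -> 10.0.0.1 (expiry=41+12=53). clock=41
Op 19: tick 10 -> clock=51.
Op 20: insert a.com -> 10.0.0.4 (expiry=51+12=63). clock=51
Op 21: insert c.com -> 10.0.0.3 (expiry=51+11=62). clock=51
Op 22: tick 1 -> clock=52.
Op 23: insert c.com -> 10.0.0.5 (expiry=52+12=64). clock=52
Op 24: insert b.com -> 10.0.0.5 (expiry=52+7=59). clock=52
Op 25: tick 2 -> clock=54.
Op 26: tick 10 -> clock=64. purged={a.com,b.com,c.com}
lookup a.com: not in cache (expired or never inserted)

Answer: NXDOMAIN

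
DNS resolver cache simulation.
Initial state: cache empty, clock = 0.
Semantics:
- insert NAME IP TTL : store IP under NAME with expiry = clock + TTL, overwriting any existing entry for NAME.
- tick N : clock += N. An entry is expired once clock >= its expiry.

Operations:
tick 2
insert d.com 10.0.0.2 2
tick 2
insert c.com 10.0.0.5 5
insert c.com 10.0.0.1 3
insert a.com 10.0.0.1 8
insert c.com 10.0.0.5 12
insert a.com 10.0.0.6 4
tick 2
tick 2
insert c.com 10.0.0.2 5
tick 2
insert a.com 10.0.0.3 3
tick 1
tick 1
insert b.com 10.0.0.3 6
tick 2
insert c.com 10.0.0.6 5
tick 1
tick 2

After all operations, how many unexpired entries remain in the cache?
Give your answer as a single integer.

Answer: 2

Derivation:
Op 1: tick 2 -> clock=2.
Op 2: insert d.com -> 10.0.0.2 (expiry=2+2=4). clock=2
Op 3: tick 2 -> clock=4. purged={d.com}
Op 4: insert c.com -> 10.0.0.5 (expiry=4+5=9). clock=4
Op 5: insert c.com -> 10.0.0.1 (expiry=4+3=7). clock=4
Op 6: insert a.com -> 10.0.0.1 (expiry=4+8=12). clock=4
Op 7: insert c.com -> 10.0.0.5 (expiry=4+12=16). clock=4
Op 8: insert a.com -> 10.0.0.6 (expiry=4+4=8). clock=4
Op 9: tick 2 -> clock=6.
Op 10: tick 2 -> clock=8. purged={a.com}
Op 11: insert c.com -> 10.0.0.2 (expiry=8+5=13). clock=8
Op 12: tick 2 -> clock=10.
Op 13: insert a.com -> 10.0.0.3 (expiry=10+3=13). clock=10
Op 14: tick 1 -> clock=11.
Op 15: tick 1 -> clock=12.
Op 16: insert b.com -> 10.0.0.3 (expiry=12+6=18). clock=12
Op 17: tick 2 -> clock=14. purged={a.com,c.com}
Op 18: insert c.com -> 10.0.0.6 (expiry=14+5=19). clock=14
Op 19: tick 1 -> clock=15.
Op 20: tick 2 -> clock=17.
Final cache (unexpired): {b.com,c.com} -> size=2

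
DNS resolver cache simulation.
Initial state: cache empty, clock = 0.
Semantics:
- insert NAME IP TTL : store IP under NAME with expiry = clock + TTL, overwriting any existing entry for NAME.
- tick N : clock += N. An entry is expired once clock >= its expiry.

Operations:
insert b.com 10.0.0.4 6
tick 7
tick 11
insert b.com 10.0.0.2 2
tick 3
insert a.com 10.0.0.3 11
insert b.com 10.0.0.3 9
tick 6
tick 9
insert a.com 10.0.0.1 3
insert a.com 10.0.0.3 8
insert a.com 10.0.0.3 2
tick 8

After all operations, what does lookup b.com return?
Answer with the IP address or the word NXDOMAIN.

Op 1: insert b.com -> 10.0.0.4 (expiry=0+6=6). clock=0
Op 2: tick 7 -> clock=7. purged={b.com}
Op 3: tick 11 -> clock=18.
Op 4: insert b.com -> 10.0.0.2 (expiry=18+2=20). clock=18
Op 5: tick 3 -> clock=21. purged={b.com}
Op 6: insert a.com -> 10.0.0.3 (expiry=21+11=32). clock=21
Op 7: insert b.com -> 10.0.0.3 (expiry=21+9=30). clock=21
Op 8: tick 6 -> clock=27.
Op 9: tick 9 -> clock=36. purged={a.com,b.com}
Op 10: insert a.com -> 10.0.0.1 (expiry=36+3=39). clock=36
Op 11: insert a.com -> 10.0.0.3 (expiry=36+8=44). clock=36
Op 12: insert a.com -> 10.0.0.3 (expiry=36+2=38). clock=36
Op 13: tick 8 -> clock=44. purged={a.com}
lookup b.com: not in cache (expired or never inserted)

Answer: NXDOMAIN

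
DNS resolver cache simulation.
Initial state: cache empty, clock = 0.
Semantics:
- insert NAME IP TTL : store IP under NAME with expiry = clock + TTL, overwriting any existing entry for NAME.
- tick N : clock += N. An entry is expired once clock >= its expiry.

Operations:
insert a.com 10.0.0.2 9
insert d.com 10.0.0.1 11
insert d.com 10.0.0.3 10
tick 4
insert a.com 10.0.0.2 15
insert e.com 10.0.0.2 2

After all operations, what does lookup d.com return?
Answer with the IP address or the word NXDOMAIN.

Answer: 10.0.0.3

Derivation:
Op 1: insert a.com -> 10.0.0.2 (expiry=0+9=9). clock=0
Op 2: insert d.com -> 10.0.0.1 (expiry=0+11=11). clock=0
Op 3: insert d.com -> 10.0.0.3 (expiry=0+10=10). clock=0
Op 4: tick 4 -> clock=4.
Op 5: insert a.com -> 10.0.0.2 (expiry=4+15=19). clock=4
Op 6: insert e.com -> 10.0.0.2 (expiry=4+2=6). clock=4
lookup d.com: present, ip=10.0.0.3 expiry=10 > clock=4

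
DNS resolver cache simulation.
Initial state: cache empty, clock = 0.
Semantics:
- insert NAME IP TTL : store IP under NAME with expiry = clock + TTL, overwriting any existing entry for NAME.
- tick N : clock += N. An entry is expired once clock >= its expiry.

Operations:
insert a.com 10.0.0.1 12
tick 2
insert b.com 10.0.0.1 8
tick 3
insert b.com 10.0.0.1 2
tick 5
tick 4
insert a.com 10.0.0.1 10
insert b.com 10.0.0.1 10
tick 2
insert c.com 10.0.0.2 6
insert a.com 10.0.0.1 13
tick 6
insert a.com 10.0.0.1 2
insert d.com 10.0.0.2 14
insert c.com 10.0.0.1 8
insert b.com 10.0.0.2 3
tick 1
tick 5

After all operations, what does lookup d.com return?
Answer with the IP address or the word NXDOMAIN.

Op 1: insert a.com -> 10.0.0.1 (expiry=0+12=12). clock=0
Op 2: tick 2 -> clock=2.
Op 3: insert b.com -> 10.0.0.1 (expiry=2+8=10). clock=2
Op 4: tick 3 -> clock=5.
Op 5: insert b.com -> 10.0.0.1 (expiry=5+2=7). clock=5
Op 6: tick 5 -> clock=10. purged={b.com}
Op 7: tick 4 -> clock=14. purged={a.com}
Op 8: insert a.com -> 10.0.0.1 (expiry=14+10=24). clock=14
Op 9: insert b.com -> 10.0.0.1 (expiry=14+10=24). clock=14
Op 10: tick 2 -> clock=16.
Op 11: insert c.com -> 10.0.0.2 (expiry=16+6=22). clock=16
Op 12: insert a.com -> 10.0.0.1 (expiry=16+13=29). clock=16
Op 13: tick 6 -> clock=22. purged={c.com}
Op 14: insert a.com -> 10.0.0.1 (expiry=22+2=24). clock=22
Op 15: insert d.com -> 10.0.0.2 (expiry=22+14=36). clock=22
Op 16: insert c.com -> 10.0.0.1 (expiry=22+8=30). clock=22
Op 17: insert b.com -> 10.0.0.2 (expiry=22+3=25). clock=22
Op 18: tick 1 -> clock=23.
Op 19: tick 5 -> clock=28. purged={a.com,b.com}
lookup d.com: present, ip=10.0.0.2 expiry=36 > clock=28

Answer: 10.0.0.2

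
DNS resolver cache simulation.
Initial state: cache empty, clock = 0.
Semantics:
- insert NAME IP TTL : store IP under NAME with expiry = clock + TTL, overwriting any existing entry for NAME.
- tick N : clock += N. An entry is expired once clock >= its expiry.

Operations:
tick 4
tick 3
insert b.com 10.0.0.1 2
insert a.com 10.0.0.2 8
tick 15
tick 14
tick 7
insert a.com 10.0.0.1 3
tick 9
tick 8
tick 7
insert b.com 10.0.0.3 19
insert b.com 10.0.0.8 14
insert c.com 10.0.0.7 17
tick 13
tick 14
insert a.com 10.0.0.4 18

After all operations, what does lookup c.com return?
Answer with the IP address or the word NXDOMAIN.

Answer: NXDOMAIN

Derivation:
Op 1: tick 4 -> clock=4.
Op 2: tick 3 -> clock=7.
Op 3: insert b.com -> 10.0.0.1 (expiry=7+2=9). clock=7
Op 4: insert a.com -> 10.0.0.2 (expiry=7+8=15). clock=7
Op 5: tick 15 -> clock=22. purged={a.com,b.com}
Op 6: tick 14 -> clock=36.
Op 7: tick 7 -> clock=43.
Op 8: insert a.com -> 10.0.0.1 (expiry=43+3=46). clock=43
Op 9: tick 9 -> clock=52. purged={a.com}
Op 10: tick 8 -> clock=60.
Op 11: tick 7 -> clock=67.
Op 12: insert b.com -> 10.0.0.3 (expiry=67+19=86). clock=67
Op 13: insert b.com -> 10.0.0.8 (expiry=67+14=81). clock=67
Op 14: insert c.com -> 10.0.0.7 (expiry=67+17=84). clock=67
Op 15: tick 13 -> clock=80.
Op 16: tick 14 -> clock=94. purged={b.com,c.com}
Op 17: insert a.com -> 10.0.0.4 (expiry=94+18=112). clock=94
lookup c.com: not in cache (expired or never inserted)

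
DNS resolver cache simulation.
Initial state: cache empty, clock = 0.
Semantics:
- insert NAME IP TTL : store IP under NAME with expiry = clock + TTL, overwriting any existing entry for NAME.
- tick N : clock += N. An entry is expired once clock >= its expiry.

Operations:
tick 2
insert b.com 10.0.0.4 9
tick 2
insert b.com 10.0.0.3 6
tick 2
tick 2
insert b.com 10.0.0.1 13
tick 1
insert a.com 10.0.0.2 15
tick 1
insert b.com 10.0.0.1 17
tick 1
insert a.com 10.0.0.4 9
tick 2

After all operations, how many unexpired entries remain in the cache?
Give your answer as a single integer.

Op 1: tick 2 -> clock=2.
Op 2: insert b.com -> 10.0.0.4 (expiry=2+9=11). clock=2
Op 3: tick 2 -> clock=4.
Op 4: insert b.com -> 10.0.0.3 (expiry=4+6=10). clock=4
Op 5: tick 2 -> clock=6.
Op 6: tick 2 -> clock=8.
Op 7: insert b.com -> 10.0.0.1 (expiry=8+13=21). clock=8
Op 8: tick 1 -> clock=9.
Op 9: insert a.com -> 10.0.0.2 (expiry=9+15=24). clock=9
Op 10: tick 1 -> clock=10.
Op 11: insert b.com -> 10.0.0.1 (expiry=10+17=27). clock=10
Op 12: tick 1 -> clock=11.
Op 13: insert a.com -> 10.0.0.4 (expiry=11+9=20). clock=11
Op 14: tick 2 -> clock=13.
Final cache (unexpired): {a.com,b.com} -> size=2

Answer: 2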